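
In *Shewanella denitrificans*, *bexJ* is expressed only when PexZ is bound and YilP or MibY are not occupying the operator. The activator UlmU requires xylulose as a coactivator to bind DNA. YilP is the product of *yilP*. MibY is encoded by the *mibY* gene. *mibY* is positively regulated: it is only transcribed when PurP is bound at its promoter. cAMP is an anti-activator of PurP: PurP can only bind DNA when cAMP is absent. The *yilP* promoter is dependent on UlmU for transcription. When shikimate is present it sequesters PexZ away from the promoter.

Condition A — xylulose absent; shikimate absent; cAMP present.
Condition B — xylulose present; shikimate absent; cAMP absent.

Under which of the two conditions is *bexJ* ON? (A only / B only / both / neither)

Condition A:
Xylulose is absent, so UlmU is inactive.
Required activator UlmU is absent, so *yilP* is not transcribed.
So YilP is not produced.
Shikimate is absent, so PexZ is active.
cAMP is present, so PurP is inactive.
Required activator PurP is absent, so *mibY* is not transcribed.
So MibY is not produced.
No repressor is bound and PexZ is active, so *bexJ* is transcribed.
→ *bexJ* is ON in A.
Condition B:
Xylulose is present, so UlmU is active.
No repressor is bound and UlmU is active, so *yilP* is transcribed.
So YilP is produced and active.
Shikimate is absent, so PexZ is active.
cAMP is absent, so PurP is active.
No repressor is bound and PurP is active, so *mibY* is transcribed.
So MibY is produced and active.
With repressor YilP bound, *bexJ* is not transcribed.
→ *bexJ* is OFF in B.

A only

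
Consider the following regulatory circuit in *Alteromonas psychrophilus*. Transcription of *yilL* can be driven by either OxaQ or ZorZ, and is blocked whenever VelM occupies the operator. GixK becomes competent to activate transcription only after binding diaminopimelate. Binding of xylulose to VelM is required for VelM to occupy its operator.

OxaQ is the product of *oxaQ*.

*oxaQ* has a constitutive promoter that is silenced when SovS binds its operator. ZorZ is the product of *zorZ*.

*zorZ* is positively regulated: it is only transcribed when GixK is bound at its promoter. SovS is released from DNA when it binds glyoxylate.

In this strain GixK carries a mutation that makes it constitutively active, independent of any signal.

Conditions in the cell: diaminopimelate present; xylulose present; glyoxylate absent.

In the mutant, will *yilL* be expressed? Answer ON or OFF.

Xylulose is present, so VelM is active.
Glyoxylate is absent, so SovS is active.
With repressor SovS bound, *oxaQ* is not transcribed.
So OxaQ is not produced.
GixK is constitutively active in this strain.
No repressor is bound and GixK is active, so *zorZ* is transcribed.
So ZorZ is produced and active.
With repressor VelM bound, *yilL* is not transcribed.

OFF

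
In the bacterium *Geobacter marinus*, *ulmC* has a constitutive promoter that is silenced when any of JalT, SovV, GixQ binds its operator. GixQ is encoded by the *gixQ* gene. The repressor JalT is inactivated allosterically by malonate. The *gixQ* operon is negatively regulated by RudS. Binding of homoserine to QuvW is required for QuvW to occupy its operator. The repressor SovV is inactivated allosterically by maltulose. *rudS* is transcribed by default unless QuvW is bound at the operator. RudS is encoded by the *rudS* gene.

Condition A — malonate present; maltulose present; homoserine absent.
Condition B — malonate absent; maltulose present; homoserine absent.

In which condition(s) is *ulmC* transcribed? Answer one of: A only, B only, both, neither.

A only

Condition A:
Malonate is present, so JalT is inactive.
Maltulose is present, so SovV is inactive.
Homoserine is absent, so QuvW is inactive.
With no repressor bound, *rudS* is transcribed.
So RudS is produced and active.
With repressor RudS bound, *gixQ* is not transcribed.
So GixQ is not produced.
With no repressor bound, *ulmC* is transcribed.
→ *ulmC* is ON in A.
Condition B:
Malonate is absent, so JalT is active.
Maltulose is present, so SovV is inactive.
Homoserine is absent, so QuvW is inactive.
With no repressor bound, *rudS* is transcribed.
So RudS is produced and active.
With repressor RudS bound, *gixQ* is not transcribed.
So GixQ is not produced.
With repressor JalT bound, *ulmC* is not transcribed.
→ *ulmC* is OFF in B.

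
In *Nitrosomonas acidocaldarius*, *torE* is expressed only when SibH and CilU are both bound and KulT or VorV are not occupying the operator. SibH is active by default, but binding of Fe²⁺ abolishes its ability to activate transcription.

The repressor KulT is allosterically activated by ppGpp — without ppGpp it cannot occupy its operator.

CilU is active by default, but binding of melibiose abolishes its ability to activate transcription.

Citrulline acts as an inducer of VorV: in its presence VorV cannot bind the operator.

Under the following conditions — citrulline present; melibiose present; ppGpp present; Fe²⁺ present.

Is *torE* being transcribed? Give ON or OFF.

ppGpp is present, so KulT is active.
Citrulline is present, so VorV is inactive.
Fe²⁺ is present, so SibH is inactive.
Melibiose is present, so CilU is inactive.
With repressor KulT bound, *torE* is not transcribed.

OFF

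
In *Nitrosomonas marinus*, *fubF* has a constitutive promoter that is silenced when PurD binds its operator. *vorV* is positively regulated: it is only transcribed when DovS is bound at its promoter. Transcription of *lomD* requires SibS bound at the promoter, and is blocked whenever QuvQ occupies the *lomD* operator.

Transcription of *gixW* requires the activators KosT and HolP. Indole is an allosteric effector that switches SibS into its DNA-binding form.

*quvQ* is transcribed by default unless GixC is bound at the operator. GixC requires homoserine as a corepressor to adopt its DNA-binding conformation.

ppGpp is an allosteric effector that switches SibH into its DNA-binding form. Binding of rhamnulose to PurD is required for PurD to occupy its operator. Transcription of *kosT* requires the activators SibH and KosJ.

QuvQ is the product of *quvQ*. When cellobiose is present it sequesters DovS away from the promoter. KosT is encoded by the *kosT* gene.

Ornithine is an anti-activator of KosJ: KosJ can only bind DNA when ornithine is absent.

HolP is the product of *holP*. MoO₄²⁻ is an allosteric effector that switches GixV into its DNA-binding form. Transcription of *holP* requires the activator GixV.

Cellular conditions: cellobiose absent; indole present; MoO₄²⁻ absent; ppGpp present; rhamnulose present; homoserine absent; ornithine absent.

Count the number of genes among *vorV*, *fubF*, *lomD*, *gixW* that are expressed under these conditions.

Cellobiose is absent, so DovS is active.
No repressor is bound and DovS is active, so *vorV* is transcribed.
→ *vorV* is ON.
Rhamnulose is present, so PurD is active.
With repressor PurD bound, *fubF* is not transcribed.
→ *fubF* is OFF.
Indole is present, so SibS is active.
Homoserine is absent, so GixC is inactive.
With no repressor bound, *quvQ* is transcribed.
So QuvQ is produced and active.
With repressor QuvQ bound, *lomD* is not transcribed.
→ *lomD* is OFF.
ppGpp is present, so SibH is active.
Ornithine is absent, so KosJ is active.
No repressor is bound and SibH and KosJ are active, so *kosT* is transcribed.
So KosT is produced and active.
MoO₄²⁻ is absent, so GixV is inactive.
Required activator GixV is absent, so *holP* is not transcribed.
So HolP is not produced.
Required activator HolP is absent, so *gixW* is not transcribed.
→ *gixW* is OFF.
1 of the 4 genes is transcribed.

1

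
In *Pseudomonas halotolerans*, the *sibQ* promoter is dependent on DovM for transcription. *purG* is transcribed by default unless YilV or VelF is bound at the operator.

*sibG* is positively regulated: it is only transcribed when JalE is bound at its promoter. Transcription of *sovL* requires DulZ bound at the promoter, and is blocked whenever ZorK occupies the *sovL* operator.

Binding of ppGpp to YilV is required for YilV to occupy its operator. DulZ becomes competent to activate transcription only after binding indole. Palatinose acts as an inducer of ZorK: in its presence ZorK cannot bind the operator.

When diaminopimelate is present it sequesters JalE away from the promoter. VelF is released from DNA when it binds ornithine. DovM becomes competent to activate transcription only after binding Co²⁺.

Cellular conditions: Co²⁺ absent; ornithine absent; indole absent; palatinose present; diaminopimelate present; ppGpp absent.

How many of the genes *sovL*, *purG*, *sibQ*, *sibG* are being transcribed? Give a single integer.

Palatinose is present, so ZorK is inactive.
Indole is absent, so DulZ is inactive.
Required activator DulZ is absent, so *sovL* is not transcribed.
→ *sovL* is OFF.
ppGpp is absent, so YilV is inactive.
Ornithine is absent, so VelF is active.
With repressor VelF bound, *purG* is not transcribed.
→ *purG* is OFF.
Co²⁺ is absent, so DovM is inactive.
Required activator DovM is absent, so *sibQ* is not transcribed.
→ *sibQ* is OFF.
Diaminopimelate is present, so JalE is inactive.
Required activator JalE is absent, so *sibG* is not transcribed.
→ *sibG* is OFF.
0 of the 4 genes are transcribed.

0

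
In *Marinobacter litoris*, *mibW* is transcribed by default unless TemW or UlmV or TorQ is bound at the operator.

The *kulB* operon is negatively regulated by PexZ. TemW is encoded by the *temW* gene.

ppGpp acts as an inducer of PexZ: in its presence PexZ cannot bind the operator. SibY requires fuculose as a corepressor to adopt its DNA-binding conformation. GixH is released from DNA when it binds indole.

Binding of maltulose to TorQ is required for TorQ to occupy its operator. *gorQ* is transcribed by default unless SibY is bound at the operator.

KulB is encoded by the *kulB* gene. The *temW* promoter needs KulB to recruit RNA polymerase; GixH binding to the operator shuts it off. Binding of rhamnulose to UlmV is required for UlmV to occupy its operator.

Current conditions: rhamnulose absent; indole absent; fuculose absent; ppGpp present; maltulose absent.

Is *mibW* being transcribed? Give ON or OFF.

ON

ppGpp is present, so PexZ is inactive.
With no repressor bound, *kulB* is transcribed.
So KulB is produced and active.
Indole is absent, so GixH is active.
With repressor GixH bound, *temW* is not transcribed.
So TemW is not produced.
Rhamnulose is absent, so UlmV is inactive.
Maltulose is absent, so TorQ is inactive.
With no repressor bound, *mibW* is transcribed.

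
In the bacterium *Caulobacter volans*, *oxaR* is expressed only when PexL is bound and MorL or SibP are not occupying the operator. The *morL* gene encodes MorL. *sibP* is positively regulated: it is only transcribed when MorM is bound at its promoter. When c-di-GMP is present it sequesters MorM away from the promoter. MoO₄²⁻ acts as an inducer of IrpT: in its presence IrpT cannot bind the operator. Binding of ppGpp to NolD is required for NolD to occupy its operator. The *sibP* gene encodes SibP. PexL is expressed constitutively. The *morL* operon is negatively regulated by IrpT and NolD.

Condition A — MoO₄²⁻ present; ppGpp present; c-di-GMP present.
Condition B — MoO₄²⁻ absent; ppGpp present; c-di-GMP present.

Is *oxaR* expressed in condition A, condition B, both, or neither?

both

Condition A:
PexL is produced constitutively and is active.
MoO₄²⁻ is present, so IrpT is inactive.
ppGpp is present, so NolD is active.
With repressor NolD bound, *morL* is not transcribed.
So MorL is not produced.
c-di-GMP is present, so MorM is inactive.
Required activator MorM is absent, so *sibP* is not transcribed.
So SibP is not produced.
No repressor is bound and PexL is active, so *oxaR* is transcribed.
→ *oxaR* is ON in A.
Condition B:
PexL is produced constitutively and is active.
MoO₄²⁻ is absent, so IrpT is active.
ppGpp is present, so NolD is active.
With repressor IrpT bound, *morL* is not transcribed.
So MorL is not produced.
c-di-GMP is present, so MorM is inactive.
Required activator MorM is absent, so *sibP* is not transcribed.
So SibP is not produced.
No repressor is bound and PexL is active, so *oxaR* is transcribed.
→ *oxaR* is ON in B.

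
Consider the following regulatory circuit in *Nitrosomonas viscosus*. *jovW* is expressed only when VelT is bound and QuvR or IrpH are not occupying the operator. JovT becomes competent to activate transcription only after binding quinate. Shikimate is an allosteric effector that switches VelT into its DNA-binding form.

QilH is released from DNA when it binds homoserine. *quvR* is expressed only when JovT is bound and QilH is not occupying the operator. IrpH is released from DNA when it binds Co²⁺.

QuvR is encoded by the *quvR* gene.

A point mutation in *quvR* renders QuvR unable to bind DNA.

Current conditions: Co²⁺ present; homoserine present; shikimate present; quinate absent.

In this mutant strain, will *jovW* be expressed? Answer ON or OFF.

ON

Shikimate is present, so VelT is active.
QuvR is non-functional in this strain, so it has no effect.
Co²⁺ is present, so IrpH is inactive.
No repressor is bound and VelT is active, so *jovW* is transcribed.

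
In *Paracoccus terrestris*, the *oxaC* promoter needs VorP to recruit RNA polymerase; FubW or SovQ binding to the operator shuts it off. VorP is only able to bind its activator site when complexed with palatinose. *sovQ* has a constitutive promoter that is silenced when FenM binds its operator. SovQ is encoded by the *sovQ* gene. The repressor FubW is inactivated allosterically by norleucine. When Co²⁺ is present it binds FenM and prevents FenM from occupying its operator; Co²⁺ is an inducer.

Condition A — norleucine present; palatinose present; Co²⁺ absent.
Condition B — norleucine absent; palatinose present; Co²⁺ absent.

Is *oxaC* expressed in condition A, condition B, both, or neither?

Condition A:
Norleucine is present, so FubW is inactive.
Palatinose is present, so VorP is active.
Co²⁺ is absent, so FenM is active.
With repressor FenM bound, *sovQ* is not transcribed.
So SovQ is not produced.
No repressor is bound and VorP is active, so *oxaC* is transcribed.
→ *oxaC* is ON in A.
Condition B:
Norleucine is absent, so FubW is active.
Palatinose is present, so VorP is active.
Co²⁺ is absent, so FenM is active.
With repressor FenM bound, *sovQ* is not transcribed.
So SovQ is not produced.
With repressor FubW bound, *oxaC* is not transcribed.
→ *oxaC* is OFF in B.

A only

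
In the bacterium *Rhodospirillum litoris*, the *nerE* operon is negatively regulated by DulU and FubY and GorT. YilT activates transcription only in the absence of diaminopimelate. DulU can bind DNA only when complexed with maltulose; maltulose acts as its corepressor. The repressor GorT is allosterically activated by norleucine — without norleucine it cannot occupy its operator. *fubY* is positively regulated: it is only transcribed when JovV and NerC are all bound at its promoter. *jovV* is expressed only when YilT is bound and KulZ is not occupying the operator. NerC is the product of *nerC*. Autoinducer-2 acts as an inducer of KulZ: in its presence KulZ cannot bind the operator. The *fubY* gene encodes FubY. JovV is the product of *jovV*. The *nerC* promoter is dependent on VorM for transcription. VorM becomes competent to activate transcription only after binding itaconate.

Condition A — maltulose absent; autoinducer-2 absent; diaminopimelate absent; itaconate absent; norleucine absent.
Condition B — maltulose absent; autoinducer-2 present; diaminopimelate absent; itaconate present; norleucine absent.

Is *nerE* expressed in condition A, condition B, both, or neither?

A only

Condition A:
Maltulose is absent, so DulU is inactive.
Autoinducer-2 is absent, so KulZ is active.
Diaminopimelate is absent, so YilT is active.
With repressor KulZ bound, *jovV* is not transcribed.
So JovV is not produced.
Itaconate is absent, so VorM is inactive.
Required activator VorM is absent, so *nerC* is not transcribed.
So NerC is not produced.
Required activator JovV is absent, so *fubY* is not transcribed.
So FubY is not produced.
Norleucine is absent, so GorT is inactive.
With no repressor bound, *nerE* is transcribed.
→ *nerE* is ON in A.
Condition B:
Maltulose is absent, so DulU is inactive.
Autoinducer-2 is present, so KulZ is inactive.
Diaminopimelate is absent, so YilT is active.
No repressor is bound and YilT is active, so *jovV* is transcribed.
So JovV is produced and active.
Itaconate is present, so VorM is active.
No repressor is bound and VorM is active, so *nerC* is transcribed.
So NerC is produced and active.
No repressor is bound and JovV and NerC are active, so *fubY* is transcribed.
So FubY is produced and active.
Norleucine is absent, so GorT is inactive.
With repressor FubY bound, *nerE* is not transcribed.
→ *nerE* is OFF in B.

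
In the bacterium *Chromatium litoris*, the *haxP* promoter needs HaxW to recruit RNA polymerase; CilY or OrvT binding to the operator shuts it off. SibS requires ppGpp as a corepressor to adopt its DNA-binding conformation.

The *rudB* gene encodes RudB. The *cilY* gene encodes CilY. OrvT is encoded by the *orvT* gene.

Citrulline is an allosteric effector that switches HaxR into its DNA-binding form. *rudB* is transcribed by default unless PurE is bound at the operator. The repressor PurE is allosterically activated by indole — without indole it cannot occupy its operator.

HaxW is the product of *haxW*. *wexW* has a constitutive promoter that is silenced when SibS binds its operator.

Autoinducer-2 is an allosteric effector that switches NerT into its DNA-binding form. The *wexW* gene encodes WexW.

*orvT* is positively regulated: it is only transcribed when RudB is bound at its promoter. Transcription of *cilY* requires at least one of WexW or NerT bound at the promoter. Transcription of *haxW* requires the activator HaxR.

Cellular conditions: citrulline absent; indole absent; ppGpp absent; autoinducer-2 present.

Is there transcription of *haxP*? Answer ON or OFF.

OFF

ppGpp is absent, so SibS is inactive.
With no repressor bound, *wexW* is transcribed.
So WexW is produced and active.
Autoinducer-2 is present, so NerT is active.
Activator WexW is present, so *cilY* is transcribed.
So CilY is produced and active.
Indole is absent, so PurE is inactive.
With no repressor bound, *rudB* is transcribed.
So RudB is produced and active.
No repressor is bound and RudB is active, so *orvT* is transcribed.
So OrvT is produced and active.
Citrulline is absent, so HaxR is inactive.
Required activator HaxR is absent, so *haxW* is not transcribed.
So HaxW is not produced.
With repressor CilY bound, *haxP* is not transcribed.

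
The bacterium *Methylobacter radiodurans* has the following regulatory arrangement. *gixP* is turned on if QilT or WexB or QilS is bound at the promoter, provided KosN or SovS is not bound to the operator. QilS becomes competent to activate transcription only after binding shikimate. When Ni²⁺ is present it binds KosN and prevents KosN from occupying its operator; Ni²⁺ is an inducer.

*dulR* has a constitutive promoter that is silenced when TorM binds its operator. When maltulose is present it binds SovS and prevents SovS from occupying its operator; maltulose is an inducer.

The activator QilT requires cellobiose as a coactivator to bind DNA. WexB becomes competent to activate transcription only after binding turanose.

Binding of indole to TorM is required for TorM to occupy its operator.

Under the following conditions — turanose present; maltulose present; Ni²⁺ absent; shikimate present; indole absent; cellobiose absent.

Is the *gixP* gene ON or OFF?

OFF

Ni²⁺ is absent, so KosN is active.
Cellobiose is absent, so QilT is inactive.
Turanose is present, so WexB is active.
Maltulose is present, so SovS is inactive.
Shikimate is present, so QilS is active.
With repressor KosN bound, *gixP* is not transcribed.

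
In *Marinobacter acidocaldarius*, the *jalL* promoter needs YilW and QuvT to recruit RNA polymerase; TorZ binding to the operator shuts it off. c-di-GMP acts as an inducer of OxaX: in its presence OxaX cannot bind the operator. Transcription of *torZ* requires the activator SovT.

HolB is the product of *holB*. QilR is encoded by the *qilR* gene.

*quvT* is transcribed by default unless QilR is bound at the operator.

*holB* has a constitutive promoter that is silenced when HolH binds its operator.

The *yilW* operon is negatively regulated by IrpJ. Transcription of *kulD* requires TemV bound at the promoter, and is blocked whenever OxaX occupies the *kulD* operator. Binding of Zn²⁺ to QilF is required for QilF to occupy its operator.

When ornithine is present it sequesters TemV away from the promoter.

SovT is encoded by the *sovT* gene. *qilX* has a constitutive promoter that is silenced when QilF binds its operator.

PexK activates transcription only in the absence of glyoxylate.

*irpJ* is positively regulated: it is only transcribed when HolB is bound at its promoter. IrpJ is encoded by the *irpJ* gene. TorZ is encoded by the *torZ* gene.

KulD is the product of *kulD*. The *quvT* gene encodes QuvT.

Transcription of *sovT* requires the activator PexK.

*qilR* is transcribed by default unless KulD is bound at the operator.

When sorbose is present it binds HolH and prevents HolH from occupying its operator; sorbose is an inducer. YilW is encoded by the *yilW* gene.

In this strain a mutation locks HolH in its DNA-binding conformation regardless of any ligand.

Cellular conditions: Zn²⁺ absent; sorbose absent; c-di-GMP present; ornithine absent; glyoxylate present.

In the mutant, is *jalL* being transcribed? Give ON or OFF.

ON

HolH is constitutively active in this strain.
With repressor HolH bound, *holB* is not transcribed.
So HolB is not produced.
Required activator HolB is absent, so *irpJ* is not transcribed.
So IrpJ is not produced.
With no repressor bound, *yilW* is transcribed.
So YilW is produced and active.
Glyoxylate is present, so PexK is inactive.
Required activator PexK is absent, so *sovT* is not transcribed.
So SovT is not produced.
Required activator SovT is absent, so *torZ* is not transcribed.
So TorZ is not produced.
c-di-GMP is present, so OxaX is inactive.
Ornithine is absent, so TemV is active.
No repressor is bound and TemV is active, so *kulD* is transcribed.
So KulD is produced and active.
With repressor KulD bound, *qilR* is not transcribed.
So QilR is not produced.
With no repressor bound, *quvT* is transcribed.
So QuvT is produced and active.
No repressor is bound and YilW and QuvT are active, so *jalL* is transcribed.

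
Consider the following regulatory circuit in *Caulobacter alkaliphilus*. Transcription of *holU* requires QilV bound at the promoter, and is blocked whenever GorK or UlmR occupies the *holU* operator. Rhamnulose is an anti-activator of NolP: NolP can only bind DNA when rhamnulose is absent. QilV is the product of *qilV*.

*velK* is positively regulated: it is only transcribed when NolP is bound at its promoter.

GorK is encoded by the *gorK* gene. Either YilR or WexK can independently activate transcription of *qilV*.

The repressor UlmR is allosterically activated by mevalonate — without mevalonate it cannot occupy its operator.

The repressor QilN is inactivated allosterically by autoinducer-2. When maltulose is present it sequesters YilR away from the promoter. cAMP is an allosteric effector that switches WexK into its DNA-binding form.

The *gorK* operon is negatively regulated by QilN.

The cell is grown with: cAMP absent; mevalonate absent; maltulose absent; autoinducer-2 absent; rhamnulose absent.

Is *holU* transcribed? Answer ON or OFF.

Maltulose is absent, so YilR is active.
cAMP is absent, so WexK is inactive.
Activator YilR is present, so *qilV* is transcribed.
So QilV is produced and active.
Autoinducer-2 is absent, so QilN is active.
With repressor QilN bound, *gorK* is not transcribed.
So GorK is not produced.
Mevalonate is absent, so UlmR is inactive.
No repressor is bound and QilV is active, so *holU* is transcribed.

ON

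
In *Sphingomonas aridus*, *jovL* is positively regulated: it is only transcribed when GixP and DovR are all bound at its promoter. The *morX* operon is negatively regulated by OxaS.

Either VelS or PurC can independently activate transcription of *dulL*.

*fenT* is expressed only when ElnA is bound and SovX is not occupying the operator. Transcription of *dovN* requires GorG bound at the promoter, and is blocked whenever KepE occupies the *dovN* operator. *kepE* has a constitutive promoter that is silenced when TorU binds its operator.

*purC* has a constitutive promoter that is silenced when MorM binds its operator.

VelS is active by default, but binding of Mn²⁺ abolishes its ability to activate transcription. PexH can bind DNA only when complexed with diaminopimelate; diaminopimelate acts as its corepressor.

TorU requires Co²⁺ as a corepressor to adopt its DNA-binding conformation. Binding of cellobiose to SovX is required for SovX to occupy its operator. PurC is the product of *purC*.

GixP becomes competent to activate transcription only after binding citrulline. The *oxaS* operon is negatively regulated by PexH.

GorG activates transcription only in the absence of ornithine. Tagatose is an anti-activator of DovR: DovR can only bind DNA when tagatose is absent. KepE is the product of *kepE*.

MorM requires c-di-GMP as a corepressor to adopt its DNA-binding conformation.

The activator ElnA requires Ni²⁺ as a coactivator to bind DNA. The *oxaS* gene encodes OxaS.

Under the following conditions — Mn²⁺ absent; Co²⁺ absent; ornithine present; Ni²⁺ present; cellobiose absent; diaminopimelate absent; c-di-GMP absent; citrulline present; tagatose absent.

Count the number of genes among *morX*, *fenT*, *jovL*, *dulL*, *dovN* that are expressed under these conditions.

Diaminopimelate is absent, so PexH is inactive.
With no repressor bound, *oxaS* is transcribed.
So OxaS is produced and active.
With repressor OxaS bound, *morX* is not transcribed.
→ *morX* is OFF.
Cellobiose is absent, so SovX is inactive.
Ni²⁺ is present, so ElnA is active.
No repressor is bound and ElnA is active, so *fenT* is transcribed.
→ *fenT* is ON.
Citrulline is present, so GixP is active.
Tagatose is absent, so DovR is active.
No repressor is bound and GixP and DovR are active, so *jovL* is transcribed.
→ *jovL* is ON.
Mn²⁺ is absent, so VelS is active.
c-di-GMP is absent, so MorM is inactive.
With no repressor bound, *purC* is transcribed.
So PurC is produced and active.
Activator VelS is present, so *dulL* is transcribed.
→ *dulL* is ON.
Ornithine is present, so GorG is inactive.
Co²⁺ is absent, so TorU is inactive.
With no repressor bound, *kepE* is transcribed.
So KepE is produced and active.
With repressor KepE bound, *dovN* is not transcribed.
→ *dovN* is OFF.
3 of the 5 genes are transcribed.

3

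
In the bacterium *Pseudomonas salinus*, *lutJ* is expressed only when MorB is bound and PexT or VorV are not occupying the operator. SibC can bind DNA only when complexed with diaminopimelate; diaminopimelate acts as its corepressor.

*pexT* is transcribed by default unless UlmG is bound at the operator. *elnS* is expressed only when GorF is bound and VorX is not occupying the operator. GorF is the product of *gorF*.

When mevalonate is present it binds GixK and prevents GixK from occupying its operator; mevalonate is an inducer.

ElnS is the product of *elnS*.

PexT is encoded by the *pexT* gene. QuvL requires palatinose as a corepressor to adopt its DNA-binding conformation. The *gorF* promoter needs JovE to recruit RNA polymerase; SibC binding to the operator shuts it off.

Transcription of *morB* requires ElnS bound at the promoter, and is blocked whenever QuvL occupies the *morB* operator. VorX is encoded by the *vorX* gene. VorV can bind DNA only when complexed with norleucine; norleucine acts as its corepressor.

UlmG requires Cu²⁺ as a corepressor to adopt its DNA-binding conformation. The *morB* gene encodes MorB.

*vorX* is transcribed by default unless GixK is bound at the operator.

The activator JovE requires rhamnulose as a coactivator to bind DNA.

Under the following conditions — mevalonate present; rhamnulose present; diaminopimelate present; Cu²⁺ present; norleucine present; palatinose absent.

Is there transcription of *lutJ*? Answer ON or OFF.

Rhamnulose is present, so JovE is active.
Diaminopimelate is present, so SibC is active.
With repressor SibC bound, *gorF* is not transcribed.
So GorF is not produced.
Mevalonate is present, so GixK is inactive.
With no repressor bound, *vorX* is transcribed.
So VorX is produced and active.
With repressor VorX bound, *elnS* is not transcribed.
So ElnS is not produced.
Palatinose is absent, so QuvL is inactive.
Required activator ElnS is absent, so *morB* is not transcribed.
So MorB is not produced.
Cu²⁺ is present, so UlmG is active.
With repressor UlmG bound, *pexT* is not transcribed.
So PexT is not produced.
Norleucine is present, so VorV is active.
With repressor VorV bound, *lutJ* is not transcribed.

OFF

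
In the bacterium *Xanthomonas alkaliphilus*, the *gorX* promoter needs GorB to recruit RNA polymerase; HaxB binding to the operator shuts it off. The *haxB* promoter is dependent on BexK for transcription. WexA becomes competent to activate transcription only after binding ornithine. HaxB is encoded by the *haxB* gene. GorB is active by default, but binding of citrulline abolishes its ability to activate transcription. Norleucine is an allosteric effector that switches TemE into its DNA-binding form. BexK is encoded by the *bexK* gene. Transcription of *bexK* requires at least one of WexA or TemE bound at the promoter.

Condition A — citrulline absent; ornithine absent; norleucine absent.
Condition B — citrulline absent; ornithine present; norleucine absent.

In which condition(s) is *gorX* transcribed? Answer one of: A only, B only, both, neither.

A only

Condition A:
Citrulline is absent, so GorB is active.
Ornithine is absent, so WexA is inactive.
Norleucine is absent, so TemE is inactive.
No activator is available at the *bexK* promoter, so *bexK* is not transcribed.
So BexK is not produced.
Required activator BexK is absent, so *haxB* is not transcribed.
So HaxB is not produced.
No repressor is bound and GorB is active, so *gorX* is transcribed.
→ *gorX* is ON in A.
Condition B:
Citrulline is absent, so GorB is active.
Ornithine is present, so WexA is active.
Norleucine is absent, so TemE is inactive.
Activator WexA is present, so *bexK* is transcribed.
So BexK is produced and active.
No repressor is bound and BexK is active, so *haxB* is transcribed.
So HaxB is produced and active.
With repressor HaxB bound, *gorX* is not transcribed.
→ *gorX* is OFF in B.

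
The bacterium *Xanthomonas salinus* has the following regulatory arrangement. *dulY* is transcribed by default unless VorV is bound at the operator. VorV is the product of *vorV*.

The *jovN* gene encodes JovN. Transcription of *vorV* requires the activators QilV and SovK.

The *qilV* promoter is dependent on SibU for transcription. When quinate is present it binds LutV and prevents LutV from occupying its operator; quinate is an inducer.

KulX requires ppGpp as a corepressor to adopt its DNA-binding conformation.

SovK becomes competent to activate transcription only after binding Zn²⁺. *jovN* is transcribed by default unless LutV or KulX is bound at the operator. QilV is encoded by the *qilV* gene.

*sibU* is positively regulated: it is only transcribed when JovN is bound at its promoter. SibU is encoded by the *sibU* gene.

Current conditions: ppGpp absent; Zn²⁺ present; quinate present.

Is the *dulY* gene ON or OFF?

Quinate is present, so LutV is inactive.
ppGpp is absent, so KulX is inactive.
With no repressor bound, *jovN* is transcribed.
So JovN is produced and active.
No repressor is bound and JovN is active, so *sibU* is transcribed.
So SibU is produced and active.
No repressor is bound and SibU is active, so *qilV* is transcribed.
So QilV is produced and active.
Zn²⁺ is present, so SovK is active.
No repressor is bound and QilV and SovK are active, so *vorV* is transcribed.
So VorV is produced and active.
With repressor VorV bound, *dulY* is not transcribed.

OFF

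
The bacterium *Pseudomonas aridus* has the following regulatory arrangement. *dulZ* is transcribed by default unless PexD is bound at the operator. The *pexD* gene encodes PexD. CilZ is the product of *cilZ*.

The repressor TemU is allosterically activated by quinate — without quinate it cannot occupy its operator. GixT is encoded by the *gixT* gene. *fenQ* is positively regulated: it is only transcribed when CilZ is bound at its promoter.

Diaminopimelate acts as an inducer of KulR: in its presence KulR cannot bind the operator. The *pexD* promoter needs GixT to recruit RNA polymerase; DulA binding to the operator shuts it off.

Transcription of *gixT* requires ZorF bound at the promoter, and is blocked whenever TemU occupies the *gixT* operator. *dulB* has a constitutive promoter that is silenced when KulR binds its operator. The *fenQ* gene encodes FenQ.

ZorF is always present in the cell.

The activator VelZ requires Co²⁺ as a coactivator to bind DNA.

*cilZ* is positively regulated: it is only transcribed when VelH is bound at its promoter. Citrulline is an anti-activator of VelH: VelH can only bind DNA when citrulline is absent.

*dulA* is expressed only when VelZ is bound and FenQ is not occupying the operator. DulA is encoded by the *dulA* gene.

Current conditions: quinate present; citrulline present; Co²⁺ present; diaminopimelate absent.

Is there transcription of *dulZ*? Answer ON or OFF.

ON

Citrulline is present, so VelH is inactive.
Required activator VelH is absent, so *cilZ* is not transcribed.
So CilZ is not produced.
Required activator CilZ is absent, so *fenQ* is not transcribed.
So FenQ is not produced.
Co²⁺ is present, so VelZ is active.
No repressor is bound and VelZ is active, so *dulA* is transcribed.
So DulA is produced and active.
Quinate is present, so TemU is active.
ZorF is produced constitutively and is active.
With repressor TemU bound, *gixT* is not transcribed.
So GixT is not produced.
With repressor DulA bound, *pexD* is not transcribed.
So PexD is not produced.
With no repressor bound, *dulZ* is transcribed.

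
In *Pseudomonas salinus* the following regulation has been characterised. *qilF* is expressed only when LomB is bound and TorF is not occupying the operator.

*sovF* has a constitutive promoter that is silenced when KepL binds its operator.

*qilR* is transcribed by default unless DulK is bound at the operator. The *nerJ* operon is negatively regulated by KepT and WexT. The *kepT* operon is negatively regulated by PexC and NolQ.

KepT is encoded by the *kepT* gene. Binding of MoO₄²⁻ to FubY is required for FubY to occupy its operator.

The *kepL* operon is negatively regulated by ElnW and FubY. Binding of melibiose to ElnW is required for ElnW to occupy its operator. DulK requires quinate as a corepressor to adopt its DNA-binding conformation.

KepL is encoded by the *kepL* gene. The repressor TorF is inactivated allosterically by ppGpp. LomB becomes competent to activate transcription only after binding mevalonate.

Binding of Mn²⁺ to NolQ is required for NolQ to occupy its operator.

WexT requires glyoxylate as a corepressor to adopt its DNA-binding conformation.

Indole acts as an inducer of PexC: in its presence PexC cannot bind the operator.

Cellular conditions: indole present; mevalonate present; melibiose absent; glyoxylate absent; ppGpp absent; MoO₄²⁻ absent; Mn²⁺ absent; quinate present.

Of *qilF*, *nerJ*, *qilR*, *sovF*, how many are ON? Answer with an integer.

0

Mevalonate is present, so LomB is active.
ppGpp is absent, so TorF is active.
With repressor TorF bound, *qilF* is not transcribed.
→ *qilF* is OFF.
Indole is present, so PexC is inactive.
Mn²⁺ is absent, so NolQ is inactive.
With no repressor bound, *kepT* is transcribed.
So KepT is produced and active.
Glyoxylate is absent, so WexT is inactive.
With repressor KepT bound, *nerJ* is not transcribed.
→ *nerJ* is OFF.
Quinate is present, so DulK is active.
With repressor DulK bound, *qilR* is not transcribed.
→ *qilR* is OFF.
Melibiose is absent, so ElnW is inactive.
MoO₄²⁻ is absent, so FubY is inactive.
With no repressor bound, *kepL* is transcribed.
So KepL is produced and active.
With repressor KepL bound, *sovF* is not transcribed.
→ *sovF* is OFF.
0 of the 4 genes are transcribed.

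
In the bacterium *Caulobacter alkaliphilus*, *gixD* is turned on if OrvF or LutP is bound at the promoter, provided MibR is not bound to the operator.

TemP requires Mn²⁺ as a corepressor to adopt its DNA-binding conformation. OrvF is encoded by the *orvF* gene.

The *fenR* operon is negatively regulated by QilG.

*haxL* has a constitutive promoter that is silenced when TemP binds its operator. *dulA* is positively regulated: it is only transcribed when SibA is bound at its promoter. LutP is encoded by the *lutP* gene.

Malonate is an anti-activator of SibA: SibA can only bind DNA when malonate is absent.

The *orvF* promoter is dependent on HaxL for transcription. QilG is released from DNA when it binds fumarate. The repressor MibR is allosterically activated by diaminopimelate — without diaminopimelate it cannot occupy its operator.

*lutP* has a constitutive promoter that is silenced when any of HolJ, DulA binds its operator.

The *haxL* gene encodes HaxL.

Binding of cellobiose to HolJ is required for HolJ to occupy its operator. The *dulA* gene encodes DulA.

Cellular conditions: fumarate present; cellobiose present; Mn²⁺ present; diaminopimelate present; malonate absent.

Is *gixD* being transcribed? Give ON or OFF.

OFF

Mn²⁺ is present, so TemP is active.
With repressor TemP bound, *haxL* is not transcribed.
So HaxL is not produced.
Required activator HaxL is absent, so *orvF* is not transcribed.
So OrvF is not produced.
Diaminopimelate is present, so MibR is active.
Cellobiose is present, so HolJ is active.
Malonate is absent, so SibA is active.
No repressor is bound and SibA is active, so *dulA* is transcribed.
So DulA is produced and active.
With repressor HolJ bound, *lutP* is not transcribed.
So LutP is not produced.
With repressor MibR bound, *gixD* is not transcribed.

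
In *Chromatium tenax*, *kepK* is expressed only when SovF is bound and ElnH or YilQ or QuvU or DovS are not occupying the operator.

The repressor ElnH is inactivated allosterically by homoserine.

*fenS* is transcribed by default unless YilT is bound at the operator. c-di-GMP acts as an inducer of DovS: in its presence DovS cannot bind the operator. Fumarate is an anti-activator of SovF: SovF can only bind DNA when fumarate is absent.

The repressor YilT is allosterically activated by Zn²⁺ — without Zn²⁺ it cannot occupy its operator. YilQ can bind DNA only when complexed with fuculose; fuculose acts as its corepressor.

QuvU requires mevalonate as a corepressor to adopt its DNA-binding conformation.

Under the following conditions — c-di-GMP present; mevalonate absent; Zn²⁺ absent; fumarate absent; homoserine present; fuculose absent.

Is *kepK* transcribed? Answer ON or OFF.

ON

Homoserine is present, so ElnH is inactive.
Fuculose is absent, so YilQ is inactive.
Mevalonate is absent, so QuvU is inactive.
c-di-GMP is present, so DovS is inactive.
Fumarate is absent, so SovF is active.
No repressor is bound and SovF is active, so *kepK* is transcribed.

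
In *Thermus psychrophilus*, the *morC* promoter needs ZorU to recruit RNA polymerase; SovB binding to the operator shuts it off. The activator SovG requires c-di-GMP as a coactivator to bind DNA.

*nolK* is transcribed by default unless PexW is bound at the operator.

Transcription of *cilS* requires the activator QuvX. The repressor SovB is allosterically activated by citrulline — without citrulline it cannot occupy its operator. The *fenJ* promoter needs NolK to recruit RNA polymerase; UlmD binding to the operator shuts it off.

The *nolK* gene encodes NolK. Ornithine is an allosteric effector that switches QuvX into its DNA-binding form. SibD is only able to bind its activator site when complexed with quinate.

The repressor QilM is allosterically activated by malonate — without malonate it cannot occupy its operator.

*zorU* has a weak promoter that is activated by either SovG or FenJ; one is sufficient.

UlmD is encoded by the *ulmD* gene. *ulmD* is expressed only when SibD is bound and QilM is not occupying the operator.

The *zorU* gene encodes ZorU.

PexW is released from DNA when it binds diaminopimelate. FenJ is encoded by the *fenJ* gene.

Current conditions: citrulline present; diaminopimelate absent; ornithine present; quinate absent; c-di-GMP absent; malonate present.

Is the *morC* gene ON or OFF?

c-di-GMP is absent, so SovG is inactive.
Quinate is absent, so SibD is inactive.
Malonate is present, so QilM is active.
With repressor QilM bound, *ulmD* is not transcribed.
So UlmD is not produced.
Diaminopimelate is absent, so PexW is active.
With repressor PexW bound, *nolK* is not transcribed.
So NolK is not produced.
Required activator NolK is absent, so *fenJ* is not transcribed.
So FenJ is not produced.
No activator is available at the *zorU* promoter, so *zorU* is not transcribed.
So ZorU is not produced.
Citrulline is present, so SovB is active.
With repressor SovB bound, *morC* is not transcribed.

OFF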